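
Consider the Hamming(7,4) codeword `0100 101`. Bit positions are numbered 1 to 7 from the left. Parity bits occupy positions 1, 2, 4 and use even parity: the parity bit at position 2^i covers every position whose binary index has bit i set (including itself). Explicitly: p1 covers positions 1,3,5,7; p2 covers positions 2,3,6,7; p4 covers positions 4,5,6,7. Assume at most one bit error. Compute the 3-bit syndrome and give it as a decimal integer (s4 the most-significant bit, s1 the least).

0

s1: b1⊕b3⊕b5⊕b7 = 0⊕0⊕1⊕1 = 0
s2: b2⊕b3⊕b6⊕b7 = 1⊕0⊕0⊕1 = 0
s4: b4⊕b5⊕b6⊕b7 = 0⊕1⊕0⊕1 = 0
Syndrome (s4...s1) = 000 → position 0 (no error).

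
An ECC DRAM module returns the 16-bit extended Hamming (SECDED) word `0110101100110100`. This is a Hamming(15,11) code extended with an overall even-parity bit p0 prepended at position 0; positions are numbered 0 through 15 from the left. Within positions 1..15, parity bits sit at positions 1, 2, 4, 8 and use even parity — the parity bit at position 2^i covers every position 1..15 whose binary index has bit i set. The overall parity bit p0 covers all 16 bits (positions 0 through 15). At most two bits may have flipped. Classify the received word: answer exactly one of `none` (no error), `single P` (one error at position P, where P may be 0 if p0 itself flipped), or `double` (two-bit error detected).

double

s1: b1⊕b3⊕b5⊕b7⊕b9⊕b11⊕b13⊕b15 = 1⊕0⊕0⊕1⊕0⊕1⊕1⊕0 = 0
s2: b2⊕b3⊕b6⊕b7⊕b10⊕b11⊕b14⊕b15 = 1⊕0⊕1⊕1⊕1⊕1⊕0⊕0 = 1
s4: b4⊕b5⊕b6⊕b7⊕b12⊕b13⊕b14⊕b15 = 1⊕0⊕1⊕1⊕0⊕1⊕0⊕0 = 0
s8: b8⊕b9⊕b10⊕b11⊕b12⊕b13⊕b14⊕b15 = 0⊕0⊕1⊕1⊕0⊕1⊕0⊕0 = 1
Syndrome (s8...s1) = 1010 → position 10.
Overall parity (XOR of all 16 bits, including p0): 0⊕1⊕1⊕0⊕1⊕0⊕1⊕1⊕0⊕0⊕1⊕1⊕0⊕1⊕0⊕0 = 0
Overall=0, syndrome position=10 → double-bit error detected (uncorrectable).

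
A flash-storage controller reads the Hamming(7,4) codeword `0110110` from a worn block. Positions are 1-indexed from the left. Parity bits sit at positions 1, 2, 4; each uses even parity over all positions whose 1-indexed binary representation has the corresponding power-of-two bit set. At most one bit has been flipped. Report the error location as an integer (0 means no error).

s1: b1⊕b3⊕b5⊕b7 = 0⊕1⊕1⊕0 = 0
s2: b2⊕b3⊕b6⊕b7 = 1⊕1⊕1⊕0 = 1
s4: b4⊕b5⊕b6⊕b7 = 0⊕1⊕1⊕0 = 0
Syndrome (s4...s1) = 010 → position 2.

2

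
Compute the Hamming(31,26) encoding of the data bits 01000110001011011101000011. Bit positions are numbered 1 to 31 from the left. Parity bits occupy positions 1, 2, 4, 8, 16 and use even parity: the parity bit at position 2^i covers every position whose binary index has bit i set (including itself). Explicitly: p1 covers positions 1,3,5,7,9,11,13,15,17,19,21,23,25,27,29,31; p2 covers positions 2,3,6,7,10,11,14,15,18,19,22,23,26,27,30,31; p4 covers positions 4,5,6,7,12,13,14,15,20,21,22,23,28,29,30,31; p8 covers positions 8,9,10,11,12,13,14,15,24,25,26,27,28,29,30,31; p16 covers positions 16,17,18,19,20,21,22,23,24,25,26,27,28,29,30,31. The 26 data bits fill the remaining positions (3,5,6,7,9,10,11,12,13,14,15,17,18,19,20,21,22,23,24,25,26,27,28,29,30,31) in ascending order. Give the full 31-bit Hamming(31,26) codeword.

0101100001100010011011101000011

Place data bits at non-power-of-two positions: b3=0, b5=1, b6=0, b7=0, b9=0, b10=1, b11=1, b12=0, b13=0, b14=0, b15=1, b17=0, b18=1, b19=1, b20=0, b21=1, b22=1, b23=1, b24=0, b25=1, b26=0, b27=0, b28=0, b29=0, b30=1, b31=1.
p1 = XOR of data positions {3,5,7,9,11,13,15,17,19,21,23,25,27,29,31} = 0⊕1⊕0⊕0⊕1⊕0⊕1⊕0⊕1⊕1⊕1⊕1⊕0⊕0⊕1 = 0
p2 = XOR of data positions {3,6,7,10,11,14,15,18,19,22,23,26,27,30,31} = 0⊕0⊕0⊕1⊕1⊕0⊕1⊕1⊕1⊕1⊕1⊕0⊕0⊕1⊕1 = 1
p4 = XOR of data positions {5,6,7,12,13,14,15,20,21,22,23,28,29,30,31} = 1⊕0⊕0⊕0⊕0⊕0⊕1⊕0⊕1⊕1⊕1⊕0⊕0⊕1⊕1 = 1
p8 = XOR of data positions {9,10,11,12,13,14,15,24,25,26,27,28,29,30,31} = 0⊕1⊕1⊕0⊕0⊕0⊕1⊕0⊕1⊕0⊕0⊕0⊕0⊕1⊕1 = 0
p16 = XOR of data positions {17,18,19,20,21,22,23,24,25,26,27,28,29,30,31} = 0⊕1⊕1⊕0⊕1⊕1⊕1⊕0⊕1⊕0⊕0⊕0⊕0⊕1⊕1 = 0
Codeword b1..b31 = 0101100001100010011011101000011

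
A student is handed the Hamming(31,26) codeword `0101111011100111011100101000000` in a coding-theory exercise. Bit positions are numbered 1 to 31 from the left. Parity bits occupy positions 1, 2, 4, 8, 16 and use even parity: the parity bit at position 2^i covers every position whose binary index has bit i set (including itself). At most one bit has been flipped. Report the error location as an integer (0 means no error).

0

s1: b1⊕b3⊕b5⊕b7⊕b9⊕b11⊕b13⊕b15⊕b17⊕b19⊕b21⊕b23⊕b25⊕b27⊕b29⊕b31 = 0⊕0⊕1⊕1⊕1⊕1⊕0⊕1⊕0⊕1⊕0⊕1⊕1⊕0⊕0⊕0 = 0
s2: b2⊕b3⊕b6⊕b7⊕b10⊕b11⊕b14⊕b15⊕b18⊕b19⊕b22⊕b23⊕b26⊕b27⊕b30⊕b31 = 1⊕0⊕1⊕1⊕1⊕1⊕1⊕1⊕1⊕1⊕0⊕1⊕0⊕0⊕0⊕0 = 0
s4: b4⊕b5⊕b6⊕b7⊕b12⊕b13⊕b14⊕b15⊕b20⊕b21⊕b22⊕b23⊕b28⊕b29⊕b30⊕b31 = 1⊕1⊕1⊕1⊕0⊕0⊕1⊕1⊕1⊕0⊕0⊕1⊕0⊕0⊕0⊕0 = 0
s8: b8⊕b9⊕b10⊕b11⊕b12⊕b13⊕b14⊕b15⊕b24⊕b25⊕b26⊕b27⊕b28⊕b29⊕b30⊕b31 = 0⊕1⊕1⊕1⊕0⊕0⊕1⊕1⊕0⊕1⊕0⊕0⊕0⊕0⊕0⊕0 = 0
s16: b16⊕b17⊕b18⊕b19⊕b20⊕b21⊕b22⊕b23⊕b24⊕b25⊕b26⊕b27⊕b28⊕b29⊕b30⊕b31 = 1⊕0⊕1⊕1⊕1⊕0⊕0⊕1⊕0⊕1⊕0⊕0⊕0⊕0⊕0⊕0 = 0
Syndrome (s16...s1) = 00000 → position 0 (no error).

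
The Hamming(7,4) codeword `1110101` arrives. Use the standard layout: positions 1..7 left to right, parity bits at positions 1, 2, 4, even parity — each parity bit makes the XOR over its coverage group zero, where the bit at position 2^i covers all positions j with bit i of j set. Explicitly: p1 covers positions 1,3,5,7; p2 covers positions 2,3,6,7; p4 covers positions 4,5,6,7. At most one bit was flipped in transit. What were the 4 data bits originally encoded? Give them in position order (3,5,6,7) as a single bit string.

s1: b1⊕b3⊕b5⊕b7 = 1⊕1⊕1⊕1 = 0
s2: b2⊕b3⊕b6⊕b7 = 1⊕1⊕0⊕1 = 1
s4: b4⊕b5⊕b6⊕b7 = 0⊕1⊕0⊕1 = 0
Syndrome (s4...s1) = 010 → position 2.
Flip bit 2: corrected codeword = 1010101
Data bits at positions 3,5,6,7: 1101

1101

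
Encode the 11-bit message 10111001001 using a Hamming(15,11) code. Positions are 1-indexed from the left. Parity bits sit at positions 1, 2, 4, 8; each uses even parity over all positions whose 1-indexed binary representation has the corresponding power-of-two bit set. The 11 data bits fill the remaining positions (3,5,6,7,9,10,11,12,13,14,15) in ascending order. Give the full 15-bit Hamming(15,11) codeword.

001001111001001

Place data bits at non-power-of-two positions: b3=1, b5=0, b6=1, b7=1, b9=1, b10=0, b11=0, b12=1, b13=0, b14=0, b15=1.
p1 = XOR of data positions {3,5,7,9,11,13,15} = 1⊕0⊕1⊕1⊕0⊕0⊕1 = 0
p2 = XOR of data positions {3,6,7,10,11,14,15} = 1⊕1⊕1⊕0⊕0⊕0⊕1 = 0
p4 = XOR of data positions {5,6,7,12,13,14,15} = 0⊕1⊕1⊕1⊕0⊕0⊕1 = 0
p8 = XOR of data positions {9,10,11,12,13,14,15} = 1⊕0⊕0⊕1⊕0⊕0⊕1 = 1
Codeword b1..b15 = 001001111001001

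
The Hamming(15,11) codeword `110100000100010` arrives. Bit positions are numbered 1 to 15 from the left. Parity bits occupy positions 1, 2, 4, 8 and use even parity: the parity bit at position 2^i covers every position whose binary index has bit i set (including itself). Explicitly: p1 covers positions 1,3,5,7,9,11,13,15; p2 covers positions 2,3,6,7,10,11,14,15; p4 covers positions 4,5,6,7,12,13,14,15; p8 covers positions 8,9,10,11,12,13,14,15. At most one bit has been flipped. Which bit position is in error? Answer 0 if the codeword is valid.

s1: b1⊕b3⊕b5⊕b7⊕b9⊕b11⊕b13⊕b15 = 1⊕0⊕0⊕0⊕0⊕0⊕0⊕0 = 1
s2: b2⊕b3⊕b6⊕b7⊕b10⊕b11⊕b14⊕b15 = 1⊕0⊕0⊕0⊕1⊕0⊕1⊕0 = 1
s4: b4⊕b5⊕b6⊕b7⊕b12⊕b13⊕b14⊕b15 = 1⊕0⊕0⊕0⊕0⊕0⊕1⊕0 = 0
s8: b8⊕b9⊕b10⊕b11⊕b12⊕b13⊕b14⊕b15 = 0⊕0⊕1⊕0⊕0⊕0⊕1⊕0 = 0
Syndrome (s8...s1) = 0011 → position 3.

3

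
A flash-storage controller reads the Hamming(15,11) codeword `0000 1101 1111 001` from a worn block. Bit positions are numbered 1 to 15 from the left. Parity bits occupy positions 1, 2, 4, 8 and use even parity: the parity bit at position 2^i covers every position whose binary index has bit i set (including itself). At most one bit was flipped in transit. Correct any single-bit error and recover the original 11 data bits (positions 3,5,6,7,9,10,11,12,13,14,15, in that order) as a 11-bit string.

01101111001

s1: b1⊕b3⊕b5⊕b7⊕b9⊕b11⊕b13⊕b15 = 0⊕0⊕1⊕0⊕1⊕1⊕0⊕1 = 0
s2: b2⊕b3⊕b6⊕b7⊕b10⊕b11⊕b14⊕b15 = 0⊕0⊕1⊕0⊕1⊕1⊕0⊕1 = 0
s4: b4⊕b5⊕b6⊕b7⊕b12⊕b13⊕b14⊕b15 = 0⊕1⊕1⊕0⊕1⊕0⊕0⊕1 = 0
s8: b8⊕b9⊕b10⊕b11⊕b12⊕b13⊕b14⊕b15 = 1⊕1⊕1⊕1⊕1⊕0⊕0⊕1 = 0
Syndrome (s8...s1) = 0000 → position 0 (no error).
No correction needed.
Data bits at positions 3,5,6,7,9,10,11,12,13,14,15: 01101111001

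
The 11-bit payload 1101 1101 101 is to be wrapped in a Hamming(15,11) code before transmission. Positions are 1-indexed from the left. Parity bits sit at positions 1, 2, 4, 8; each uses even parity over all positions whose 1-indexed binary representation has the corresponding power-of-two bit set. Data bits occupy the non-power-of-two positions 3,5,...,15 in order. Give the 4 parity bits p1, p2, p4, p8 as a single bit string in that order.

0011

Place data bits at non-power-of-two positions: b3=1, b5=1, b6=0, b7=1, b9=1, b10=1, b11=0, b12=1, b13=1, b14=0, b15=1.
p1 = XOR of data positions {3,5,7,9,11,13,15} = 1⊕1⊕1⊕1⊕0⊕1⊕1 = 0
p2 = XOR of data positions {3,6,7,10,11,14,15} = 1⊕0⊕1⊕1⊕0⊕0⊕1 = 0
p4 = XOR of data positions {5,6,7,12,13,14,15} = 1⊕0⊕1⊕1⊕1⊕0⊕1 = 1
p8 = XOR of data positions {9,10,11,12,13,14,15} = 1⊕1⊕0⊕1⊕1⊕0⊕1 = 1
Parity bits p1,p2,p4,p8 = 0011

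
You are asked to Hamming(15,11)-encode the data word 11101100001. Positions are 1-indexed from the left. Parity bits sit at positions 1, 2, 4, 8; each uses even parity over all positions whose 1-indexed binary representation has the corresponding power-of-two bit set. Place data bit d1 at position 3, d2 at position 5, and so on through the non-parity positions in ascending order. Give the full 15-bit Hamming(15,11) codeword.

Place data bits at non-power-of-two positions: b3=1, b5=1, b6=1, b7=0, b9=1, b10=1, b11=0, b12=0, b13=0, b14=0, b15=1.
p1 = XOR of data positions {3,5,7,9,11,13,15} = 1⊕1⊕0⊕1⊕0⊕0⊕1 = 0
p2 = XOR of data positions {3,6,7,10,11,14,15} = 1⊕1⊕0⊕1⊕0⊕0⊕1 = 0
p4 = XOR of data positions {5,6,7,12,13,14,15} = 1⊕1⊕0⊕0⊕0⊕0⊕1 = 1
p8 = XOR of data positions {9,10,11,12,13,14,15} = 1⊕1⊕0⊕0⊕0⊕0⊕1 = 1
Codeword b1..b15 = 001111011100001

001111011100001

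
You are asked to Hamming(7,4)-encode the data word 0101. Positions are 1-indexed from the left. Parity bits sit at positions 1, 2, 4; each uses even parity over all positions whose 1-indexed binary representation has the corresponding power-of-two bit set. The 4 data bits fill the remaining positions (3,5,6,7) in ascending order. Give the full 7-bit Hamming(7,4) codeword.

0100101

Place data bits at non-power-of-two positions: b3=0, b5=1, b6=0, b7=1.
p1 = XOR of data positions {3,5,7} = 0⊕1⊕1 = 0
p2 = XOR of data positions {3,6,7} = 0⊕0⊕1 = 1
p4 = XOR of data positions {5,6,7} = 1⊕0⊕1 = 0
Codeword b1..b7 = 0100101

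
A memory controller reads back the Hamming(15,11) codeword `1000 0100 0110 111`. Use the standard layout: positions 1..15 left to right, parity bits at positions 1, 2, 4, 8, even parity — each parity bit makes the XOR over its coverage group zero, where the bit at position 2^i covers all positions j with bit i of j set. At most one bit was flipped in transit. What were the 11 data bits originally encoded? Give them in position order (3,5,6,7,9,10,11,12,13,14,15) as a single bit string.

s1: b1⊕b3⊕b5⊕b7⊕b9⊕b11⊕b13⊕b15 = 1⊕0⊕0⊕0⊕0⊕1⊕1⊕1 = 0
s2: b2⊕b3⊕b6⊕b7⊕b10⊕b11⊕b14⊕b15 = 0⊕0⊕1⊕0⊕1⊕1⊕1⊕1 = 1
s4: b4⊕b5⊕b6⊕b7⊕b12⊕b13⊕b14⊕b15 = 0⊕0⊕1⊕0⊕0⊕1⊕1⊕1 = 0
s8: b8⊕b9⊕b10⊕b11⊕b12⊕b13⊕b14⊕b15 = 0⊕0⊕1⊕1⊕0⊕1⊕1⊕1 = 1
Syndrome (s8...s1) = 1010 → position 10.
Flip bit 10: corrected codeword = 100001000010111
Data bits at positions 3,5,6,7,9,10,11,12,13,14,15: 00100010111

00100010111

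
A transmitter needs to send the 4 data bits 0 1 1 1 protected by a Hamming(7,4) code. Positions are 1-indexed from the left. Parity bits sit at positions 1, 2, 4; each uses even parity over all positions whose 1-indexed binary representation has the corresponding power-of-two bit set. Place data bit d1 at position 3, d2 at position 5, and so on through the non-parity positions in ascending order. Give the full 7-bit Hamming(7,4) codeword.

0001111

Place data bits at non-power-of-two positions: b3=0, b5=1, b6=1, b7=1.
p1 = XOR of data positions {3,5,7} = 0⊕1⊕1 = 0
p2 = XOR of data positions {3,6,7} = 0⊕1⊕1 = 0
p4 = XOR of data positions {5,6,7} = 1⊕1⊕1 = 1
Codeword b1..b7 = 0001111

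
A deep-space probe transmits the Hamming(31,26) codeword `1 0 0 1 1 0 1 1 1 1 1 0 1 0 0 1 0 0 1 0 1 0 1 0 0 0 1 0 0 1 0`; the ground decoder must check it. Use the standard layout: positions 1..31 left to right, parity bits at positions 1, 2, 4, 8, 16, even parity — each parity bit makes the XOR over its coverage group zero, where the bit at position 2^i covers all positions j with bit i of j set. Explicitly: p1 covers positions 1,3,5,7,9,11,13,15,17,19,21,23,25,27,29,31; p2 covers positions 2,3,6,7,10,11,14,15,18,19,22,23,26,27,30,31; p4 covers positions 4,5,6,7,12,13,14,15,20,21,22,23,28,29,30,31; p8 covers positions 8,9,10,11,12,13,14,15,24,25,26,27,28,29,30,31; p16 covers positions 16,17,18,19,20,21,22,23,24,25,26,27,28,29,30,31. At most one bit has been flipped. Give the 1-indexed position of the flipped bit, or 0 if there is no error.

14

s1: b1⊕b3⊕b5⊕b7⊕b9⊕b11⊕b13⊕b15⊕b17⊕b19⊕b21⊕b23⊕b25⊕b27⊕b29⊕b31 = 1⊕0⊕1⊕1⊕1⊕1⊕1⊕0⊕0⊕1⊕1⊕1⊕0⊕1⊕0⊕0 = 0
s2: b2⊕b3⊕b6⊕b7⊕b10⊕b11⊕b14⊕b15⊕b18⊕b19⊕b22⊕b23⊕b26⊕b27⊕b30⊕b31 = 0⊕0⊕0⊕1⊕1⊕1⊕0⊕0⊕0⊕1⊕0⊕1⊕0⊕1⊕1⊕0 = 1
s4: b4⊕b5⊕b6⊕b7⊕b12⊕b13⊕b14⊕b15⊕b20⊕b21⊕b22⊕b23⊕b28⊕b29⊕b30⊕b31 = 1⊕1⊕0⊕1⊕0⊕1⊕0⊕0⊕0⊕1⊕0⊕1⊕0⊕0⊕1⊕0 = 1
s8: b8⊕b9⊕b10⊕b11⊕b12⊕b13⊕b14⊕b15⊕b24⊕b25⊕b26⊕b27⊕b28⊕b29⊕b30⊕b31 = 1⊕1⊕1⊕1⊕0⊕1⊕0⊕0⊕0⊕0⊕0⊕1⊕0⊕0⊕1⊕0 = 1
s16: b16⊕b17⊕b18⊕b19⊕b20⊕b21⊕b22⊕b23⊕b24⊕b25⊕b26⊕b27⊕b28⊕b29⊕b30⊕b31 = 1⊕0⊕0⊕1⊕0⊕1⊕0⊕1⊕0⊕0⊕0⊕1⊕0⊕0⊕1⊕0 = 0
Syndrome (s16...s1) = 01110 → position 14.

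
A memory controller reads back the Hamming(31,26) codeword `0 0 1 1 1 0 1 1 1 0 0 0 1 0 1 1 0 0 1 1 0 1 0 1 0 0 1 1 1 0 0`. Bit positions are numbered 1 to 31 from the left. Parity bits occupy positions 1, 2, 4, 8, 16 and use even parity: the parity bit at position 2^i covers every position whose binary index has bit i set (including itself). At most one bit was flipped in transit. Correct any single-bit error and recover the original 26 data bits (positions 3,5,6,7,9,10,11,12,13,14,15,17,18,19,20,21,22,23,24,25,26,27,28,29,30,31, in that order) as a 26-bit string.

10011000101001101010011100

s1: b1⊕b3⊕b5⊕b7⊕b9⊕b11⊕b13⊕b15⊕b17⊕b19⊕b21⊕b23⊕b25⊕b27⊕b29⊕b31 = 0⊕1⊕1⊕1⊕1⊕0⊕1⊕1⊕0⊕1⊕0⊕0⊕0⊕1⊕1⊕0 = 1
s2: b2⊕b3⊕b6⊕b7⊕b10⊕b11⊕b14⊕b15⊕b18⊕b19⊕b22⊕b23⊕b26⊕b27⊕b30⊕b31 = 0⊕1⊕0⊕1⊕0⊕0⊕0⊕1⊕0⊕1⊕1⊕0⊕0⊕1⊕0⊕0 = 0
s4: b4⊕b5⊕b6⊕b7⊕b12⊕b13⊕b14⊕b15⊕b20⊕b21⊕b22⊕b23⊕b28⊕b29⊕b30⊕b31 = 1⊕1⊕0⊕1⊕0⊕1⊕0⊕1⊕1⊕0⊕1⊕0⊕1⊕1⊕0⊕0 = 1
s8: b8⊕b9⊕b10⊕b11⊕b12⊕b13⊕b14⊕b15⊕b24⊕b25⊕b26⊕b27⊕b28⊕b29⊕b30⊕b31 = 1⊕1⊕0⊕0⊕0⊕1⊕0⊕1⊕1⊕0⊕0⊕1⊕1⊕1⊕0⊕0 = 0
s16: b16⊕b17⊕b18⊕b19⊕b20⊕b21⊕b22⊕b23⊕b24⊕b25⊕b26⊕b27⊕b28⊕b29⊕b30⊕b31 = 1⊕0⊕0⊕1⊕1⊕0⊕1⊕0⊕1⊕0⊕0⊕1⊕1⊕1⊕0⊕0 = 0
Syndrome (s16...s1) = 00101 → position 5.
Flip bit 5: corrected codeword = 0011001110001011001101010011100
Data bits at positions 3,5,6,7,9,10,11,12,13,14,15,17,18,19,20,21,22,23,24,25,26,27,28,29,30,31: 10011000101001101010011100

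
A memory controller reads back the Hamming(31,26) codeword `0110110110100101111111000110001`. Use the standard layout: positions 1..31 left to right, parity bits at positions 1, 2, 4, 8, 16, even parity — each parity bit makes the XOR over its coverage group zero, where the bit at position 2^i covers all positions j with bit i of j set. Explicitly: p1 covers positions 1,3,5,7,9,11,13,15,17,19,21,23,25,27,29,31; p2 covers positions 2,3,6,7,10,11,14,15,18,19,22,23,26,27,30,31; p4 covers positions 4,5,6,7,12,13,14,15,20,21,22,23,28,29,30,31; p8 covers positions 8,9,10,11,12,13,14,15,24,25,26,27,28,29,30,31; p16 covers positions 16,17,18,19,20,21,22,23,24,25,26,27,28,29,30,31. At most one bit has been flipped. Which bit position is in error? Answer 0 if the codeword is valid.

s1: b1⊕b3⊕b5⊕b7⊕b9⊕b11⊕b13⊕b15⊕b17⊕b19⊕b21⊕b23⊕b25⊕b27⊕b29⊕b31 = 0⊕1⊕1⊕0⊕1⊕1⊕0⊕0⊕1⊕1⊕1⊕0⊕0⊕1⊕0⊕1 = 1
s2: b2⊕b3⊕b6⊕b7⊕b10⊕b11⊕b14⊕b15⊕b18⊕b19⊕b22⊕b23⊕b26⊕b27⊕b30⊕b31 = 1⊕1⊕1⊕0⊕0⊕1⊕1⊕0⊕1⊕1⊕1⊕0⊕1⊕1⊕0⊕1 = 1
s4: b4⊕b5⊕b6⊕b7⊕b12⊕b13⊕b14⊕b15⊕b20⊕b21⊕b22⊕b23⊕b28⊕b29⊕b30⊕b31 = 0⊕1⊕1⊕0⊕0⊕0⊕1⊕0⊕1⊕1⊕1⊕0⊕0⊕0⊕0⊕1 = 1
s8: b8⊕b9⊕b10⊕b11⊕b12⊕b13⊕b14⊕b15⊕b24⊕b25⊕b26⊕b27⊕b28⊕b29⊕b30⊕b31 = 1⊕1⊕0⊕1⊕0⊕0⊕1⊕0⊕0⊕0⊕1⊕1⊕0⊕0⊕0⊕1 = 1
s16: b16⊕b17⊕b18⊕b19⊕b20⊕b21⊕b22⊕b23⊕b24⊕b25⊕b26⊕b27⊕b28⊕b29⊕b30⊕b31 = 1⊕1⊕1⊕1⊕1⊕1⊕1⊕0⊕0⊕0⊕1⊕1⊕0⊕0⊕0⊕1 = 0
Syndrome (s16...s1) = 01111 → position 15.

15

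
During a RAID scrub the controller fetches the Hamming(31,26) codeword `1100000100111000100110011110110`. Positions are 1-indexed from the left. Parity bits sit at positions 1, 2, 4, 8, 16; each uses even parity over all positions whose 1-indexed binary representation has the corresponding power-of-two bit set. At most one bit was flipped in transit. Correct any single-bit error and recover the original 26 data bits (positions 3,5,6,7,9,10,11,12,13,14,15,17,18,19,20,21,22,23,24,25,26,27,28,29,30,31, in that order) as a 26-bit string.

s1: b1⊕b3⊕b5⊕b7⊕b9⊕b11⊕b13⊕b15⊕b17⊕b19⊕b21⊕b23⊕b25⊕b27⊕b29⊕b31 = 1⊕0⊕0⊕0⊕0⊕1⊕1⊕0⊕1⊕0⊕1⊕0⊕1⊕1⊕1⊕0 = 0
s2: b2⊕b3⊕b6⊕b7⊕b10⊕b11⊕b14⊕b15⊕b18⊕b19⊕b22⊕b23⊕b26⊕b27⊕b30⊕b31 = 1⊕0⊕0⊕0⊕0⊕1⊕0⊕0⊕0⊕0⊕0⊕0⊕1⊕1⊕1⊕0 = 1
s4: b4⊕b5⊕b6⊕b7⊕b12⊕b13⊕b14⊕b15⊕b20⊕b21⊕b22⊕b23⊕b28⊕b29⊕b30⊕b31 = 0⊕0⊕0⊕0⊕1⊕1⊕0⊕0⊕1⊕1⊕0⊕0⊕0⊕1⊕1⊕0 = 0
s8: b8⊕b9⊕b10⊕b11⊕b12⊕b13⊕b14⊕b15⊕b24⊕b25⊕b26⊕b27⊕b28⊕b29⊕b30⊕b31 = 1⊕0⊕0⊕1⊕1⊕1⊕0⊕0⊕1⊕1⊕1⊕1⊕0⊕1⊕1⊕0 = 0
s16: b16⊕b17⊕b18⊕b19⊕b20⊕b21⊕b22⊕b23⊕b24⊕b25⊕b26⊕b27⊕b28⊕b29⊕b30⊕b31 = 0⊕1⊕0⊕0⊕1⊕1⊕0⊕0⊕1⊕1⊕1⊕1⊕0⊕1⊕1⊕0 = 1
Syndrome (s16...s1) = 10010 → position 18.
Flip bit 18: corrected codeword = 1100000100111000110110011110110
Data bits at positions 3,5,6,7,9,10,11,12,13,14,15,17,18,19,20,21,22,23,24,25,26,27,28,29,30,31: 00000011100110110011110110

00000011100110110011110110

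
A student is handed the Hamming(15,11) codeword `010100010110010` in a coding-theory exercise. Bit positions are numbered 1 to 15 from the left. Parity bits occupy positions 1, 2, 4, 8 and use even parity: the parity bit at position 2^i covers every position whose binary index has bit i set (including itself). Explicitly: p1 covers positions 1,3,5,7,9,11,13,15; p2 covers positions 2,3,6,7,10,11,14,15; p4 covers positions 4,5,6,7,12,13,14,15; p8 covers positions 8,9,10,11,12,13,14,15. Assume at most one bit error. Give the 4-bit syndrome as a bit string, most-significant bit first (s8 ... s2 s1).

0001

s1: b1⊕b3⊕b5⊕b7⊕b9⊕b11⊕b13⊕b15 = 0⊕0⊕0⊕0⊕0⊕1⊕0⊕0 = 1
s2: b2⊕b3⊕b6⊕b7⊕b10⊕b11⊕b14⊕b15 = 1⊕0⊕0⊕0⊕1⊕1⊕1⊕0 = 0
s4: b4⊕b5⊕b6⊕b7⊕b12⊕b13⊕b14⊕b15 = 1⊕0⊕0⊕0⊕0⊕0⊕1⊕0 = 0
s8: b8⊕b9⊕b10⊕b11⊕b12⊕b13⊕b14⊕b15 = 1⊕0⊕1⊕1⊕0⊕0⊕1⊕0 = 0
Syndrome (s8...s1) = 0001 → position 1.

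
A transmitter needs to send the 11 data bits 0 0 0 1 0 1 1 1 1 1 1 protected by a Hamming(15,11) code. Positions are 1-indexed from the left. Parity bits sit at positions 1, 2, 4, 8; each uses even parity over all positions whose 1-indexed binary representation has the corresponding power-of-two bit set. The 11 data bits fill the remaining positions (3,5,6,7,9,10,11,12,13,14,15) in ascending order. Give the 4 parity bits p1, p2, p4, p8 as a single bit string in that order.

Place data bits at non-power-of-two positions: b3=0, b5=0, b6=0, b7=1, b9=0, b10=1, b11=1, b12=1, b13=1, b14=1, b15=1.
p1 = XOR of data positions {3,5,7,9,11,13,15} = 0⊕0⊕1⊕0⊕1⊕1⊕1 = 0
p2 = XOR of data positions {3,6,7,10,11,14,15} = 0⊕0⊕1⊕1⊕1⊕1⊕1 = 1
p4 = XOR of data positions {5,6,7,12,13,14,15} = 0⊕0⊕1⊕1⊕1⊕1⊕1 = 1
p8 = XOR of data positions {9,10,11,12,13,14,15} = 0⊕1⊕1⊕1⊕1⊕1⊕1 = 0
Parity bits p1,p2,p4,p8 = 0110

0110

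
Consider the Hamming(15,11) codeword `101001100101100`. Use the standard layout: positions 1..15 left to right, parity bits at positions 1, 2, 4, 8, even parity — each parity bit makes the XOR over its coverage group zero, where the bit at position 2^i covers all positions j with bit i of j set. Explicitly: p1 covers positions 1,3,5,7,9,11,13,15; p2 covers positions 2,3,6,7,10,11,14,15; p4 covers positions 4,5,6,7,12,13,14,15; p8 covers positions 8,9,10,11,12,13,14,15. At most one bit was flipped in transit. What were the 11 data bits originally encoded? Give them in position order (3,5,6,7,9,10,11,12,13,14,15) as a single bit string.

s1: b1⊕b3⊕b5⊕b7⊕b9⊕b11⊕b13⊕b15 = 1⊕1⊕0⊕1⊕0⊕0⊕1⊕0 = 0
s2: b2⊕b3⊕b6⊕b7⊕b10⊕b11⊕b14⊕b15 = 0⊕1⊕1⊕1⊕1⊕0⊕0⊕0 = 0
s4: b4⊕b5⊕b6⊕b7⊕b12⊕b13⊕b14⊕b15 = 0⊕0⊕1⊕1⊕1⊕1⊕0⊕0 = 0
s8: b8⊕b9⊕b10⊕b11⊕b12⊕b13⊕b14⊕b15 = 0⊕0⊕1⊕0⊕1⊕1⊕0⊕0 = 1
Syndrome (s8...s1) = 1000 → position 8.
Flip bit 8: corrected codeword = 101001110101100
Data bits at positions 3,5,6,7,9,10,11,12,13,14,15: 10110101100

10110101100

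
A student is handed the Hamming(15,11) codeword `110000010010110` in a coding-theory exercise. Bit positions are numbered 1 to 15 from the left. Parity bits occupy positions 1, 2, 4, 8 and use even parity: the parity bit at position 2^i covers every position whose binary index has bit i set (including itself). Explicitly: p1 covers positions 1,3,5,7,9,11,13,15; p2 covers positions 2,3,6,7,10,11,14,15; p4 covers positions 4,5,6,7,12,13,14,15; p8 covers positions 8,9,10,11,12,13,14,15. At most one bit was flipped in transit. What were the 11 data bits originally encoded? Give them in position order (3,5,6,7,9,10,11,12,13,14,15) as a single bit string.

10000010110

s1: b1⊕b3⊕b5⊕b7⊕b9⊕b11⊕b13⊕b15 = 1⊕0⊕0⊕0⊕0⊕1⊕1⊕0 = 1
s2: b2⊕b3⊕b6⊕b7⊕b10⊕b11⊕b14⊕b15 = 1⊕0⊕0⊕0⊕0⊕1⊕1⊕0 = 1
s4: b4⊕b5⊕b6⊕b7⊕b12⊕b13⊕b14⊕b15 = 0⊕0⊕0⊕0⊕0⊕1⊕1⊕0 = 0
s8: b8⊕b9⊕b10⊕b11⊕b12⊕b13⊕b14⊕b15 = 1⊕0⊕0⊕1⊕0⊕1⊕1⊕0 = 0
Syndrome (s8...s1) = 0011 → position 3.
Flip bit 3: corrected codeword = 111000010010110
Data bits at positions 3,5,6,7,9,10,11,12,13,14,15: 10000010110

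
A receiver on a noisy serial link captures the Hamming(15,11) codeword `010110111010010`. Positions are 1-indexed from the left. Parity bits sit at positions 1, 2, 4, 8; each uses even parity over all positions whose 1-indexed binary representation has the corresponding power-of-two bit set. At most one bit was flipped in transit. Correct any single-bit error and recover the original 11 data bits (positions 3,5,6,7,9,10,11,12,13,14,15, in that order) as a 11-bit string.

s1: b1⊕b3⊕b5⊕b7⊕b9⊕b11⊕b13⊕b15 = 0⊕0⊕1⊕1⊕1⊕1⊕0⊕0 = 0
s2: b2⊕b3⊕b6⊕b7⊕b10⊕b11⊕b14⊕b15 = 1⊕0⊕0⊕1⊕0⊕1⊕1⊕0 = 0
s4: b4⊕b5⊕b6⊕b7⊕b12⊕b13⊕b14⊕b15 = 1⊕1⊕0⊕1⊕0⊕0⊕1⊕0 = 0
s8: b8⊕b9⊕b10⊕b11⊕b12⊕b13⊕b14⊕b15 = 1⊕1⊕0⊕1⊕0⊕0⊕1⊕0 = 0
Syndrome (s8...s1) = 0000 → position 0 (no error).
No correction needed.
Data bits at positions 3,5,6,7,9,10,11,12,13,14,15: 01011010010

01011010010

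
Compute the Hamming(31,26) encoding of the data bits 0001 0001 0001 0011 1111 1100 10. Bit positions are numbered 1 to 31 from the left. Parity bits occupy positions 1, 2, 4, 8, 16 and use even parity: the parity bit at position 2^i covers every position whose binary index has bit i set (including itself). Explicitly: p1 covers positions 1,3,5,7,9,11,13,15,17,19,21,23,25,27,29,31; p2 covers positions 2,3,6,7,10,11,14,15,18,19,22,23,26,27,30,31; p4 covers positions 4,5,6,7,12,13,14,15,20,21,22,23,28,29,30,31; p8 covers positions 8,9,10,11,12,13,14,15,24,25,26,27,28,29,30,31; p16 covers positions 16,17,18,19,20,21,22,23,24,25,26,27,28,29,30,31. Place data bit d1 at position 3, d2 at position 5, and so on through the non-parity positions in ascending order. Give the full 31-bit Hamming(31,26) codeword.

Place data bits at non-power-of-two positions: b3=0, b5=0, b6=0, b7=1, b9=0, b10=0, b11=0, b12=1, b13=0, b14=0, b15=0, b17=1, b18=0, b19=0, b20=1, b21=1, b22=1, b23=1, b24=1, b25=1, b26=1, b27=1, b28=0, b29=0, b30=1, b31=0.
p1 = XOR of data positions {3,5,7,9,11,13,15,17,19,21,23,25,27,29,31} = 0⊕0⊕1⊕0⊕0⊕0⊕0⊕1⊕0⊕1⊕1⊕1⊕1⊕0⊕0 = 0
p2 = XOR of data positions {3,6,7,10,11,14,15,18,19,22,23,26,27,30,31} = 0⊕0⊕1⊕0⊕0⊕0⊕0⊕0⊕0⊕1⊕1⊕1⊕1⊕1⊕0 = 0
p4 = XOR of data positions {5,6,7,12,13,14,15,20,21,22,23,28,29,30,31} = 0⊕0⊕1⊕1⊕0⊕0⊕0⊕1⊕1⊕1⊕1⊕0⊕0⊕1⊕0 = 1
p8 = XOR of data positions {9,10,11,12,13,14,15,24,25,26,27,28,29,30,31} = 0⊕0⊕0⊕1⊕0⊕0⊕0⊕1⊕1⊕1⊕1⊕0⊕0⊕1⊕0 = 0
p16 = XOR of data positions {17,18,19,20,21,22,23,24,25,26,27,28,29,30,31} = 1⊕0⊕0⊕1⊕1⊕1⊕1⊕1⊕1⊕1⊕1⊕0⊕0⊕1⊕0 = 0
Codeword b1..b31 = 0001001000010000100111111110010

0001001000010000100111111110010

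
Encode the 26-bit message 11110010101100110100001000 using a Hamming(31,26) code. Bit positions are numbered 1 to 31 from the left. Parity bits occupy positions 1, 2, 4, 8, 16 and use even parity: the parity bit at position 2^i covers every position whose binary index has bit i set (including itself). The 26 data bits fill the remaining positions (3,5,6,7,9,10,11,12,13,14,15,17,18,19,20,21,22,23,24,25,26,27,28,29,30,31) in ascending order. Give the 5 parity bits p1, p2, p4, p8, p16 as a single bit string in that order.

Place data bits at non-power-of-two positions: b3=1, b5=1, b6=1, b7=1, b9=0, b10=0, b11=1, b12=0, b13=1, b14=0, b15=1, b17=1, b18=0, b19=0, b20=1, b21=1, b22=0, b23=1, b24=0, b25=0, b26=0, b27=0, b28=1, b29=0, b30=0, b31=0.
p1 = XOR of data positions {3,5,7,9,11,13,15,17,19,21,23,25,27,29,31} = 1⊕1⊕1⊕0⊕1⊕1⊕1⊕1⊕0⊕1⊕1⊕0⊕0⊕0⊕0 = 1
p2 = XOR of data positions {3,6,7,10,11,14,15,18,19,22,23,26,27,30,31} = 1⊕1⊕1⊕0⊕1⊕0⊕1⊕0⊕0⊕0⊕1⊕0⊕0⊕0⊕0 = 0
p4 = XOR of data positions {5,6,7,12,13,14,15,20,21,22,23,28,29,30,31} = 1⊕1⊕1⊕0⊕1⊕0⊕1⊕1⊕1⊕0⊕1⊕1⊕0⊕0⊕0 = 1
p8 = XOR of data positions {9,10,11,12,13,14,15,24,25,26,27,28,29,30,31} = 0⊕0⊕1⊕0⊕1⊕0⊕1⊕0⊕0⊕0⊕0⊕1⊕0⊕0⊕0 = 0
p16 = XOR of data positions {17,18,19,20,21,22,23,24,25,26,27,28,29,30,31} = 1⊕0⊕0⊕1⊕1⊕0⊕1⊕0⊕0⊕0⊕0⊕1⊕0⊕0⊕0 = 1
Parity bits p1,p2,p4,p8,p16 = 10101

10101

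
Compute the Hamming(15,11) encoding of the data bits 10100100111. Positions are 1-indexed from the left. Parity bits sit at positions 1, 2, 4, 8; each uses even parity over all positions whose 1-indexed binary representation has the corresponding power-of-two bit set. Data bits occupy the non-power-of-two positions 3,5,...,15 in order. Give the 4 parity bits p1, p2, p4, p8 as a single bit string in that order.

Place data bits at non-power-of-two positions: b3=1, b5=0, b6=1, b7=0, b9=0, b10=1, b11=0, b12=0, b13=1, b14=1, b15=1.
p1 = XOR of data positions {3,5,7,9,11,13,15} = 1⊕0⊕0⊕0⊕0⊕1⊕1 = 1
p2 = XOR of data positions {3,6,7,10,11,14,15} = 1⊕1⊕0⊕1⊕0⊕1⊕1 = 1
p4 = XOR of data positions {5,6,7,12,13,14,15} = 0⊕1⊕0⊕0⊕1⊕1⊕1 = 0
p8 = XOR of data positions {9,10,11,12,13,14,15} = 0⊕1⊕0⊕0⊕1⊕1⊕1 = 0
Parity bits p1,p2,p4,p8 = 1100

1100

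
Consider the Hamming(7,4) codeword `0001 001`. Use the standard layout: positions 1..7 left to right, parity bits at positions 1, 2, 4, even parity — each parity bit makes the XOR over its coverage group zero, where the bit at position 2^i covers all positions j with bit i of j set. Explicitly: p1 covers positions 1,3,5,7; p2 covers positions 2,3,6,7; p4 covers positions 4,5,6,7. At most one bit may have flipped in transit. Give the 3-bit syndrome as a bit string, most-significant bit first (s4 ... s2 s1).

s1: b1⊕b3⊕b5⊕b7 = 0⊕0⊕0⊕1 = 1
s2: b2⊕b3⊕b6⊕b7 = 0⊕0⊕0⊕1 = 1
s4: b4⊕b5⊕b6⊕b7 = 1⊕0⊕0⊕1 = 0
Syndrome (s4...s1) = 011 → position 3.

011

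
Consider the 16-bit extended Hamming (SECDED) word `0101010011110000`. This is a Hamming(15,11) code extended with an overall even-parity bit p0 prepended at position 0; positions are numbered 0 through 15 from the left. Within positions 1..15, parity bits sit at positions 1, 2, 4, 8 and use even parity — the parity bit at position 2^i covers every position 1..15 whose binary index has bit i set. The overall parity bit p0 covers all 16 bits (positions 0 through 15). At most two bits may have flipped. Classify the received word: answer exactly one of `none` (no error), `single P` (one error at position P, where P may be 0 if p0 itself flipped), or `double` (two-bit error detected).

s1: b1⊕b3⊕b5⊕b7⊕b9⊕b11⊕b13⊕b15 = 1⊕1⊕1⊕0⊕1⊕1⊕0⊕0 = 1
s2: b2⊕b3⊕b6⊕b7⊕b10⊕b11⊕b14⊕b15 = 0⊕1⊕0⊕0⊕1⊕1⊕0⊕0 = 1
s4: b4⊕b5⊕b6⊕b7⊕b12⊕b13⊕b14⊕b15 = 0⊕1⊕0⊕0⊕0⊕0⊕0⊕0 = 1
s8: b8⊕b9⊕b10⊕b11⊕b12⊕b13⊕b14⊕b15 = 1⊕1⊕1⊕1⊕0⊕0⊕0⊕0 = 0
Syndrome (s8...s1) = 0111 → position 7.
Overall parity (XOR of all 16 bits, including p0): 0⊕1⊕0⊕1⊕0⊕1⊕0⊕0⊕1⊕1⊕1⊕1⊕0⊕0⊕0⊕0 = 1
Overall=1, syndrome position=7 → single-bit error at position 7.

single 7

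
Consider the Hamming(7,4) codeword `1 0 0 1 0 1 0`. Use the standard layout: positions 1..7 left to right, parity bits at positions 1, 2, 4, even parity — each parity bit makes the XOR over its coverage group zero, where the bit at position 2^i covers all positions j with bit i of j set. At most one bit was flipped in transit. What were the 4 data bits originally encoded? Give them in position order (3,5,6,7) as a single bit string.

1010

s1: b1⊕b3⊕b5⊕b7 = 1⊕0⊕0⊕0 = 1
s2: b2⊕b3⊕b6⊕b7 = 0⊕0⊕1⊕0 = 1
s4: b4⊕b5⊕b6⊕b7 = 1⊕0⊕1⊕0 = 0
Syndrome (s4...s1) = 011 → position 3.
Flip bit 3: corrected codeword = 1011010
Data bits at positions 3,5,6,7: 1010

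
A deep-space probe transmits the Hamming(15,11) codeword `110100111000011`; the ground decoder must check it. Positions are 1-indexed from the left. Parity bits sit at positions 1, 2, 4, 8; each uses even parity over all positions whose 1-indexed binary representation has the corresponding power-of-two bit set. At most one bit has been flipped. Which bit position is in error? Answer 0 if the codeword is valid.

0

s1: b1⊕b3⊕b5⊕b7⊕b9⊕b11⊕b13⊕b15 = 1⊕0⊕0⊕1⊕1⊕0⊕0⊕1 = 0
s2: b2⊕b3⊕b6⊕b7⊕b10⊕b11⊕b14⊕b15 = 1⊕0⊕0⊕1⊕0⊕0⊕1⊕1 = 0
s4: b4⊕b5⊕b6⊕b7⊕b12⊕b13⊕b14⊕b15 = 1⊕0⊕0⊕1⊕0⊕0⊕1⊕1 = 0
s8: b8⊕b9⊕b10⊕b11⊕b12⊕b13⊕b14⊕b15 = 1⊕1⊕0⊕0⊕0⊕0⊕1⊕1 = 0
Syndrome (s8...s1) = 0000 → position 0 (no error).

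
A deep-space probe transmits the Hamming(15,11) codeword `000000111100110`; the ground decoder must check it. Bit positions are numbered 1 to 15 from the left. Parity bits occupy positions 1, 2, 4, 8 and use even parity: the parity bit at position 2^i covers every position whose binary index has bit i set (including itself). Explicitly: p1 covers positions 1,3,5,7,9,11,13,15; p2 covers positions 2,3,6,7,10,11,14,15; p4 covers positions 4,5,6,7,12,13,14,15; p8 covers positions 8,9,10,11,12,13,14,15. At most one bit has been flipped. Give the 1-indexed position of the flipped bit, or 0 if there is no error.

15

s1: b1⊕b3⊕b5⊕b7⊕b9⊕b11⊕b13⊕b15 = 0⊕0⊕0⊕1⊕1⊕0⊕1⊕0 = 1
s2: b2⊕b3⊕b6⊕b7⊕b10⊕b11⊕b14⊕b15 = 0⊕0⊕0⊕1⊕1⊕0⊕1⊕0 = 1
s4: b4⊕b5⊕b6⊕b7⊕b12⊕b13⊕b14⊕b15 = 0⊕0⊕0⊕1⊕0⊕1⊕1⊕0 = 1
s8: b8⊕b9⊕b10⊕b11⊕b12⊕b13⊕b14⊕b15 = 1⊕1⊕1⊕0⊕0⊕1⊕1⊕0 = 1
Syndrome (s8...s1) = 1111 → position 15.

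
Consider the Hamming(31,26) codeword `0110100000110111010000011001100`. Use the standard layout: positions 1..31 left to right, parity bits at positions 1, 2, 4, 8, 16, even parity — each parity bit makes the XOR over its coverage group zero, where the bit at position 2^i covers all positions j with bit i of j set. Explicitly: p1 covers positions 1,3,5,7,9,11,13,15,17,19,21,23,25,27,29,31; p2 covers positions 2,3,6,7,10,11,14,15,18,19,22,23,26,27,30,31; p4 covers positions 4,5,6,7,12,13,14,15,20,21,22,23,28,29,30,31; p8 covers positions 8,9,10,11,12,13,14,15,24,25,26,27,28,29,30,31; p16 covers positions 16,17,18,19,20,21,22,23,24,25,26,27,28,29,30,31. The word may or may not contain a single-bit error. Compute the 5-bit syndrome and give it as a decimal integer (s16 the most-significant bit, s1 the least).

s1: b1⊕b3⊕b5⊕b7⊕b9⊕b11⊕b13⊕b15⊕b17⊕b19⊕b21⊕b23⊕b25⊕b27⊕b29⊕b31 = 0⊕1⊕1⊕0⊕0⊕1⊕0⊕1⊕0⊕0⊕0⊕0⊕1⊕0⊕1⊕0 = 0
s2: b2⊕b3⊕b6⊕b7⊕b10⊕b11⊕b14⊕b15⊕b18⊕b19⊕b22⊕b23⊕b26⊕b27⊕b30⊕b31 = 1⊕1⊕0⊕0⊕0⊕1⊕1⊕1⊕1⊕0⊕0⊕0⊕0⊕0⊕0⊕0 = 0
s4: b4⊕b5⊕b6⊕b7⊕b12⊕b13⊕b14⊕b15⊕b20⊕b21⊕b22⊕b23⊕b28⊕b29⊕b30⊕b31 = 0⊕1⊕0⊕0⊕1⊕0⊕1⊕1⊕0⊕0⊕0⊕0⊕1⊕1⊕0⊕0 = 0
s8: b8⊕b9⊕b10⊕b11⊕b12⊕b13⊕b14⊕b15⊕b24⊕b25⊕b26⊕b27⊕b28⊕b29⊕b30⊕b31 = 0⊕0⊕0⊕1⊕1⊕0⊕1⊕1⊕1⊕1⊕0⊕0⊕1⊕1⊕0⊕0 = 0
s16: b16⊕b17⊕b18⊕b19⊕b20⊕b21⊕b22⊕b23⊕b24⊕b25⊕b26⊕b27⊕b28⊕b29⊕b30⊕b31 = 1⊕0⊕1⊕0⊕0⊕0⊕0⊕0⊕1⊕1⊕0⊕0⊕1⊕1⊕0⊕0 = 0
Syndrome (s16...s1) = 00000 → position 0 (no error).

0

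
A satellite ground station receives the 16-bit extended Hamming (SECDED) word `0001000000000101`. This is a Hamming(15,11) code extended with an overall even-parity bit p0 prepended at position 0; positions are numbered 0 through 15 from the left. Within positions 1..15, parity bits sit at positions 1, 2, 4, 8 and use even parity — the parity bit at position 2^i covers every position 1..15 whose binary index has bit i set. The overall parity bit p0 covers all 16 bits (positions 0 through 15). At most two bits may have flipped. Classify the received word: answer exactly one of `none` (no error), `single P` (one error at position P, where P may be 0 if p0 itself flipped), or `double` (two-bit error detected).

single 1

s1: b1⊕b3⊕b5⊕b7⊕b9⊕b11⊕b13⊕b15 = 0⊕1⊕0⊕0⊕0⊕0⊕1⊕1 = 1
s2: b2⊕b3⊕b6⊕b7⊕b10⊕b11⊕b14⊕b15 = 0⊕1⊕0⊕0⊕0⊕0⊕0⊕1 = 0
s4: b4⊕b5⊕b6⊕b7⊕b12⊕b13⊕b14⊕b15 = 0⊕0⊕0⊕0⊕0⊕1⊕0⊕1 = 0
s8: b8⊕b9⊕b10⊕b11⊕b12⊕b13⊕b14⊕b15 = 0⊕0⊕0⊕0⊕0⊕1⊕0⊕1 = 0
Syndrome (s8...s1) = 0001 → position 1.
Overall parity (XOR of all 16 bits, including p0): 0⊕0⊕0⊕1⊕0⊕0⊕0⊕0⊕0⊕0⊕0⊕0⊕0⊕1⊕0⊕1 = 1
Overall=1, syndrome position=1 → single-bit error at position 1.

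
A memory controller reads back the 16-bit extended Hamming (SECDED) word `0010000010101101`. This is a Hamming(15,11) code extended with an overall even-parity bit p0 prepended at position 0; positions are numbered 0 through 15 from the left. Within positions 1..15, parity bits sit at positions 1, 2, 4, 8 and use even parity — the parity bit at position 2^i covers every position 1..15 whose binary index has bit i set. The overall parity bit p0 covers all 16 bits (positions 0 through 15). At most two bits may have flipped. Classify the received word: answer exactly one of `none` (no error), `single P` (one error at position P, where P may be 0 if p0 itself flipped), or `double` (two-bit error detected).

s1: b1⊕b3⊕b5⊕b7⊕b9⊕b11⊕b13⊕b15 = 0⊕0⊕0⊕0⊕0⊕0⊕1⊕1 = 0
s2: b2⊕b3⊕b6⊕b7⊕b10⊕b11⊕b14⊕b15 = 1⊕0⊕0⊕0⊕1⊕0⊕0⊕1 = 1
s4: b4⊕b5⊕b6⊕b7⊕b12⊕b13⊕b14⊕b15 = 0⊕0⊕0⊕0⊕1⊕1⊕0⊕1 = 1
s8: b8⊕b9⊕b10⊕b11⊕b12⊕b13⊕b14⊕b15 = 1⊕0⊕1⊕0⊕1⊕1⊕0⊕1 = 1
Syndrome (s8...s1) = 1110 → position 14.
Overall parity (XOR of all 16 bits, including p0): 0⊕0⊕1⊕0⊕0⊕0⊕0⊕0⊕1⊕0⊕1⊕0⊕1⊕1⊕0⊕1 = 0
Overall=0, syndrome position=14 → double-bit error detected (uncorrectable).

double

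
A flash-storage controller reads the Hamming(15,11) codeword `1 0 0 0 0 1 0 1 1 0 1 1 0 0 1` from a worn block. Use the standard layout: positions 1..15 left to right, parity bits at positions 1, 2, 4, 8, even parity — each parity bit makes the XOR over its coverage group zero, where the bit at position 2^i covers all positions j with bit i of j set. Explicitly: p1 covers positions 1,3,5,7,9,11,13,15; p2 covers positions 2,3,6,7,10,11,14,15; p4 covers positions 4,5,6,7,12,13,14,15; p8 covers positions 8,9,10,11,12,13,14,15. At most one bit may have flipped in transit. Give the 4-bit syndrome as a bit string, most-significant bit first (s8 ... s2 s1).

s1: b1⊕b3⊕b5⊕b7⊕b9⊕b11⊕b13⊕b15 = 1⊕0⊕0⊕0⊕1⊕1⊕0⊕1 = 0
s2: b2⊕b3⊕b6⊕b7⊕b10⊕b11⊕b14⊕b15 = 0⊕0⊕1⊕0⊕0⊕1⊕0⊕1 = 1
s4: b4⊕b5⊕b6⊕b7⊕b12⊕b13⊕b14⊕b15 = 0⊕0⊕1⊕0⊕1⊕0⊕0⊕1 = 1
s8: b8⊕b9⊕b10⊕b11⊕b12⊕b13⊕b14⊕b15 = 1⊕1⊕0⊕1⊕1⊕0⊕0⊕1 = 1
Syndrome (s8...s1) = 1110 → position 14.

1110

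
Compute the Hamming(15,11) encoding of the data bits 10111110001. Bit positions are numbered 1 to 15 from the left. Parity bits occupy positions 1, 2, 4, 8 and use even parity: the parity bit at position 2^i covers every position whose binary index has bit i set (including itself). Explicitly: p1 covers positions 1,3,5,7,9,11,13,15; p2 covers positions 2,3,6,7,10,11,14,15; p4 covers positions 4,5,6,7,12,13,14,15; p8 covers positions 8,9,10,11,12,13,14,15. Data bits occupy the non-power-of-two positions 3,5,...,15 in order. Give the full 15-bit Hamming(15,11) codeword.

Place data bits at non-power-of-two positions: b3=1, b5=0, b6=1, b7=1, b9=1, b10=1, b11=1, b12=0, b13=0, b14=0, b15=1.
p1 = XOR of data positions {3,5,7,9,11,13,15} = 1⊕0⊕1⊕1⊕1⊕0⊕1 = 1
p2 = XOR of data positions {3,6,7,10,11,14,15} = 1⊕1⊕1⊕1⊕1⊕0⊕1 = 0
p4 = XOR of data positions {5,6,7,12,13,14,15} = 0⊕1⊕1⊕0⊕0⊕0⊕1 = 1
p8 = XOR of data positions {9,10,11,12,13,14,15} = 1⊕1⊕1⊕0⊕0⊕0⊕1 = 0
Codeword b1..b15 = 101101101110001

101101101110001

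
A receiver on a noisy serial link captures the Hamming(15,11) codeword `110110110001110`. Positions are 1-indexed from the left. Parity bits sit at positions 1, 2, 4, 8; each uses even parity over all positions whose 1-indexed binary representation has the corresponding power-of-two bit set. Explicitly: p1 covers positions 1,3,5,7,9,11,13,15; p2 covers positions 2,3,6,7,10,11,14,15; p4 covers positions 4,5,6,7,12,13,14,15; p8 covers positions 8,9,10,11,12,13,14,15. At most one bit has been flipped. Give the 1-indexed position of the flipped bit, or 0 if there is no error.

s1: b1⊕b3⊕b5⊕b7⊕b9⊕b11⊕b13⊕b15 = 1⊕0⊕1⊕1⊕0⊕0⊕1⊕0 = 0
s2: b2⊕b3⊕b6⊕b7⊕b10⊕b11⊕b14⊕b15 = 1⊕0⊕0⊕1⊕0⊕0⊕1⊕0 = 1
s4: b4⊕b5⊕b6⊕b7⊕b12⊕b13⊕b14⊕b15 = 1⊕1⊕0⊕1⊕1⊕1⊕1⊕0 = 0
s8: b8⊕b9⊕b10⊕b11⊕b12⊕b13⊕b14⊕b15 = 1⊕0⊕0⊕0⊕1⊕1⊕1⊕0 = 0
Syndrome (s8...s1) = 0010 → position 2.

2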